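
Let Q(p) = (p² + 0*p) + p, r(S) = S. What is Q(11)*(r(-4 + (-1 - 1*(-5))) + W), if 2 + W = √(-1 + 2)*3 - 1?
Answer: 0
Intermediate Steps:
Q(p) = p + p² (Q(p) = (p² + 0) + p = p² + p = p + p²)
W = 0 (W = -2 + (√(-1 + 2)*3 - 1) = -2 + (√1*3 - 1) = -2 + (1*3 - 1) = -2 + (3 - 1) = -2 + 2 = 0)
Q(11)*(r(-4 + (-1 - 1*(-5))) + W) = (11*(1 + 11))*((-4 + (-1 - 1*(-5))) + 0) = (11*12)*((-4 + (-1 + 5)) + 0) = 132*((-4 + 4) + 0) = 132*(0 + 0) = 132*0 = 0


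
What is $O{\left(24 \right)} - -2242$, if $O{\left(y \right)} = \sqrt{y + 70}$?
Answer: $2242 + \sqrt{94} \approx 2251.7$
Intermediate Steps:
$O{\left(y \right)} = \sqrt{70 + y}$
$O{\left(24 \right)} - -2242 = \sqrt{70 + 24} - -2242 = \sqrt{94} + 2242 = 2242 + \sqrt{94}$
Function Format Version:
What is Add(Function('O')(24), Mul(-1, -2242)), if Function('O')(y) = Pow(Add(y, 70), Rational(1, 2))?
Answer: Add(2242, Pow(94, Rational(1, 2))) ≈ 2251.7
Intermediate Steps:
Function('O')(y) = Pow(Add(70, y), Rational(1, 2))
Add(Function('O')(24), Mul(-1, -2242)) = Add(Pow(Add(70, 24), Rational(1, 2)), Mul(-1, -2242)) = Add(Pow(94, Rational(1, 2)), 2242) = Add(2242, Pow(94, Rational(1, 2)))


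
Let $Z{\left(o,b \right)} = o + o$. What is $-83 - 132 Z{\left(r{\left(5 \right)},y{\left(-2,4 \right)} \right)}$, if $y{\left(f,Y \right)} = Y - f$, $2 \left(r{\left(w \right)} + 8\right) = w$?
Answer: $1369$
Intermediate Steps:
$r{\left(w \right)} = -8 + \frac{w}{2}$
$Z{\left(o,b \right)} = 2 o$
$-83 - 132 Z{\left(r{\left(5 \right)},y{\left(-2,4 \right)} \right)} = -83 - 132 \cdot 2 \left(-8 + \frac{1}{2} \cdot 5\right) = -83 - 132 \cdot 2 \left(-8 + \frac{5}{2}\right) = -83 - 132 \cdot 2 \left(- \frac{11}{2}\right) = -83 - -1452 = -83 + 1452 = 1369$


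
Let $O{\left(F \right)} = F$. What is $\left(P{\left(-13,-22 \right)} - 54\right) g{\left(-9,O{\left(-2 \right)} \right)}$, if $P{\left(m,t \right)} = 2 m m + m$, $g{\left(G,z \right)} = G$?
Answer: $-2439$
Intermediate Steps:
$P{\left(m,t \right)} = m + 2 m^{2}$ ($P{\left(m,t \right)} = 2 m^{2} + m = m + 2 m^{2}$)
$\left(P{\left(-13,-22 \right)} - 54\right) g{\left(-9,O{\left(-2 \right)} \right)} = \left(- 13 \left(1 + 2 \left(-13\right)\right) - 54\right) \left(-9\right) = \left(- 13 \left(1 - 26\right) - 54\right) \left(-9\right) = \left(\left(-13\right) \left(-25\right) - 54\right) \left(-9\right) = \left(325 - 54\right) \left(-9\right) = 271 \left(-9\right) = -2439$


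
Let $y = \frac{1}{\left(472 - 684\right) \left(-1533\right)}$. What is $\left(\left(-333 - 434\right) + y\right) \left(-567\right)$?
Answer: $\frac{6730342137}{15476} \approx 4.3489 \cdot 10^{5}$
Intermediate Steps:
$y = \frac{1}{324996}$ ($y = \frac{1}{-212} \left(- \frac{1}{1533}\right) = \left(- \frac{1}{212}\right) \left(- \frac{1}{1533}\right) = \frac{1}{324996} \approx 3.077 \cdot 10^{-6}$)
$\left(\left(-333 - 434\right) + y\right) \left(-567\right) = \left(\left(-333 - 434\right) + \frac{1}{324996}\right) \left(-567\right) = \left(-767 + \frac{1}{324996}\right) \left(-567\right) = \left(- \frac{249271931}{324996}\right) \left(-567\right) = \frac{6730342137}{15476}$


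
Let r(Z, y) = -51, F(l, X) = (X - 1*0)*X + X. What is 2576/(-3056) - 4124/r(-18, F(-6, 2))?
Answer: 779473/9741 ≈ 80.020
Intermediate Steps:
F(l, X) = X + X² (F(l, X) = (X + 0)*X + X = X*X + X = X² + X = X + X²)
2576/(-3056) - 4124/r(-18, F(-6, 2)) = 2576/(-3056) - 4124/(-51) = 2576*(-1/3056) - 4124*(-1/51) = -161/191 + 4124/51 = 779473/9741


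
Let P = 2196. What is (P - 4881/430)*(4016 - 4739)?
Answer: -679185477/430 ≈ -1.5795e+6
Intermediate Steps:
(P - 4881/430)*(4016 - 4739) = (2196 - 4881/430)*(4016 - 4739) = (2196 - 4881*1/430)*(-723) = (2196 - 4881/430)*(-723) = (939399/430)*(-723) = -679185477/430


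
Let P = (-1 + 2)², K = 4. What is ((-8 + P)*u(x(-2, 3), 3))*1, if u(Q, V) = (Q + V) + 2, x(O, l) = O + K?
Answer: -49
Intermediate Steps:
x(O, l) = 4 + O (x(O, l) = O + 4 = 4 + O)
u(Q, V) = 2 + Q + V
P = 1 (P = 1² = 1)
((-8 + P)*u(x(-2, 3), 3))*1 = ((-8 + 1)*(2 + (4 - 2) + 3))*1 = -7*(2 + 2 + 3)*1 = -7*7*1 = -49*1 = -49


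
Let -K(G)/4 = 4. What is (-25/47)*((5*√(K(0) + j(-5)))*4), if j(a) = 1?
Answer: -500*I*√15/47 ≈ -41.202*I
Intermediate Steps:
K(G) = -16 (K(G) = -4*4 = -16)
(-25/47)*((5*√(K(0) + j(-5)))*4) = (-25/47)*((5*√(-16 + 1))*4) = ((1/47)*(-25))*((5*√(-15))*4) = -25*5*(I*√15)*4/47 = -25*5*I*√15*4/47 = -500*I*√15/47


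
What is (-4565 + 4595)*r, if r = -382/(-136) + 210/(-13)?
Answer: -176955/442 ≈ -400.35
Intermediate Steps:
r = -11797/884 (r = -382*(-1/136) + 210*(-1/13) = 191/68 - 210/13 = -11797/884 ≈ -13.345)
(-4565 + 4595)*r = (-4565 + 4595)*(-11797/884) = 30*(-11797/884) = -176955/442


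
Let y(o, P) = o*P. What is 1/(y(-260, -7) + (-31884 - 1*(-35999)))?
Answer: 1/5935 ≈ 0.00016849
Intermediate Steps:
y(o, P) = P*o
1/(y(-260, -7) + (-31884 - 1*(-35999))) = 1/(-7*(-260) + (-31884 - 1*(-35999))) = 1/(1820 + (-31884 + 35999)) = 1/(1820 + 4115) = 1/5935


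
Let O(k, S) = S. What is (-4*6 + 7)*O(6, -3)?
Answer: 51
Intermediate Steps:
(-4*6 + 7)*O(6, -3) = (-4*6 + 7)*(-3) = (-24 + 7)*(-3) = -17*(-3) = 51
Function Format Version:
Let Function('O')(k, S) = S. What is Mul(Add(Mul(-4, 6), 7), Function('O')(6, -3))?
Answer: 51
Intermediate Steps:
Mul(Add(Mul(-4, 6), 7), Function('O')(6, -3)) = Mul(Add(Mul(-4, 6), 7), -3) = Mul(Add(-24, 7), -3) = Mul(-17, -3) = 51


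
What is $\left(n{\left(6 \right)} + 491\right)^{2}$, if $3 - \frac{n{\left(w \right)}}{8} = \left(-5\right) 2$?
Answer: $354025$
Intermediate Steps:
$n{\left(w \right)} = 104$ ($n{\left(w \right)} = 24 - 8 \left(\left(-5\right) 2\right) = 24 - -80 = 24 + 80 = 104$)
$\left(n{\left(6 \right)} + 491\right)^{2} = \left(104 + 491\right)^{2} = 595^{2} = 354025$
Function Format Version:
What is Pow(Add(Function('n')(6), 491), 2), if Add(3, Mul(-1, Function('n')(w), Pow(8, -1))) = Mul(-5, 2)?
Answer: 354025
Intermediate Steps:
Function('n')(w) = 104 (Function('n')(w) = Add(24, Mul(-8, Mul(-5, 2))) = Add(24, Mul(-8, -10)) = Add(24, 80) = 104)
Pow(Add(Function('n')(6), 491), 2) = Pow(Add(104, 491), 2) = Pow(595, 2) = 354025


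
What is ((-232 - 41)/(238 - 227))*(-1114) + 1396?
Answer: 319478/11 ≈ 29043.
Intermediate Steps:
((-232 - 41)/(238 - 227))*(-1114) + 1396 = -273/11*(-1114) + 1396 = 304122/11 + 1396 = 319478/11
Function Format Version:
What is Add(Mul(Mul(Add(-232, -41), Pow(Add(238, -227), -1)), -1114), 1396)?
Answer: Rational(319478, 11) ≈ 29043.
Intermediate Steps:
Add(Mul(Mul(Add(-232, -41), Pow(Add(238, -227), -1)), -1114), 1396) = Add(Mul(Mul(-273, Pow(11, -1)), -1114), 1396) = Add(Mul(Mul(-273, Rational(1, 11)), -1114), 1396) = Add(Mul(Rational(-273, 11), -1114), 1396) = Add(Rational(304122, 11), 1396) = Rational(319478, 11)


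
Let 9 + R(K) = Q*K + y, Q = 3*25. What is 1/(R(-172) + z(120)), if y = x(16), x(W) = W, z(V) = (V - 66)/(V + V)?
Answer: -40/515711 ≈ -7.7563e-5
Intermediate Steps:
Q = 75
z(V) = (-66 + V)/(2*V) (z(V) = (-66 + V)/((2*V)) = (-66 + V)*(1/(2*V)) = (-66 + V)/(2*V))
y = 16
R(K) = 7 + 75*K (R(K) = -9 + (75*K + 16) = -9 + (16 + 75*K) = 7 + 75*K)
1/(R(-172) + z(120)) = 1/((7 + 75*(-172)) + (½)*(-66 + 120)/120) = 1/((7 - 12900) + (½)*(1/120)*54) = 1/(-12893 + 9/40) = 1/(-515711/40) = -40/515711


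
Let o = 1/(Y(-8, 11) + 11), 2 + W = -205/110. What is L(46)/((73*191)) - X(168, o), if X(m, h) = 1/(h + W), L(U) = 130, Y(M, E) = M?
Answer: 950528/3248719 ≈ 0.29259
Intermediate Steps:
W = -85/22 (W = -2 - 205/110 = -2 - 205*1/110 = -2 - 41/22 = -85/22 ≈ -3.8636)
o = 1/3 (o = 1/(-8 + 11) = 1/3 ≈ 0.33333)
X(m, h) = 1/(-85/22 + h) (X(m, h) = 1/(h - 85/22) = 1/(-85/22 + h))
L(46)/((73*191)) - X(168, o) = 130/((73*191)) - 22/(-85 + 22*(1/3)) = 130/13943 - 22/(-85 + 22/3) = 130*(1/13943) - 22/(-233/3) = 130/13943 - 22*(-3)/233 = 130/13943 - 1*(-66/233) = 130/13943 + 66/233 = 950528/3248719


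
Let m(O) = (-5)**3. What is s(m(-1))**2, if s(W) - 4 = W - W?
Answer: 16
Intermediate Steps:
m(O) = -125
s(W) = 4 (s(W) = 4 + (W - W) = 4 + 0 = 4)
s(m(-1))**2 = 4**2 = 16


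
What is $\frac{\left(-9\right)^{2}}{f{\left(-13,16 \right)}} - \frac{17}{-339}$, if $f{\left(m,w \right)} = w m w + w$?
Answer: $\frac{3205}{124752} \approx 0.025691$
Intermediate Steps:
$f{\left(m,w \right)} = w + m w^{2}$ ($f{\left(m,w \right)} = m w w + w = m w^{2} + w = w + m w^{2}$)
$\frac{\left(-9\right)^{2}}{f{\left(-13,16 \right)}} - \frac{17}{-339} = \frac{\left(-9\right)^{2}}{16 \left(1 - 208\right)} - \frac{17}{-339} = \frac{81}{16 \left(1 - 208\right)} - - \frac{17}{339} = \frac{81}{16 \left(-207\right)} + \frac{17}{339} = \frac{81}{-3312} + \frac{17}{339} = 81 \left(- \frac{1}{3312}\right) + \frac{17}{339} = - \frac{9}{368} + \frac{17}{339} = \frac{3205}{124752}$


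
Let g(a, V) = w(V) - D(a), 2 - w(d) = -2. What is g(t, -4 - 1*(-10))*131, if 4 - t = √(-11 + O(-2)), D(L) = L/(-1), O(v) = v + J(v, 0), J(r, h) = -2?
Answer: 1048 - 131*I*√15 ≈ 1048.0 - 507.36*I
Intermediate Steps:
O(v) = -2 + v (O(v) = v - 2 = -2 + v)
D(L) = -L (D(L) = L*(-1) = -L)
t = 4 - I*√15 (t = 4 - √(-11 + (-2 - 2)) = 4 - √(-11 - 4) = 4 - √(-15) = 4 - I*√15 ≈ 4.0 - 3.873*I)
w(d) = 4 (w(d) = 2 - 1*(-2) = 2 + 2 = 4)
g(a, V) = 4 + a (g(a, V) = 4 - (-1)*a = 4 + a)
g(t, -4 - 1*(-10))*131 = (4 + (4 - I*√15))*131 = (8 - I*√15)*131 = 1048 - 131*I*√15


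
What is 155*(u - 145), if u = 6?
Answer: -21545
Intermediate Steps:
155*(u - 145) = 155*(6 - 145) = 155*(-139) = -21545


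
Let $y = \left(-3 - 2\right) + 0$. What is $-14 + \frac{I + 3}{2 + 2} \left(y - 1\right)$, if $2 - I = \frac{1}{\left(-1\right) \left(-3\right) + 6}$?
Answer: $- \frac{64}{3} \approx -21.333$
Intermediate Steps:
$I = \frac{17}{9}$ ($I = 2 - \frac{1}{\left(-1\right) \left(-3\right) + 6} = 2 - \frac{1}{3 + 6} = 2 - \frac{1}{9} = \frac{17}{9} \approx 1.8889$)
$y = -5$ ($y = -5 + 0 = -5$)
$-14 + \frac{I + 3}{2 + 2} \left(y - 1\right) = -14 + \frac{\frac{17}{9} + 3}{2 + 2} \left(-5 - 1\right) = -14 + \frac{44}{9 \cdot 4} \left(-6\right) = -14 + \frac{44}{9} \cdot \frac{1}{4} \left(-6\right) = -14 + \frac{11}{9} \left(-6\right) = -14 - \frac{22}{3} = - \frac{64}{3}$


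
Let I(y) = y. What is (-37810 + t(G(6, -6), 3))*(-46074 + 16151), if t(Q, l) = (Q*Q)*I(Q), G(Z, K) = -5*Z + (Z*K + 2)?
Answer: 8975523542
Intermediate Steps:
G(Z, K) = 2 - 5*Z + K*Z (G(Z, K) = -5*Z + (K*Z + 2) = -5*Z + (2 + K*Z) = 2 - 5*Z + K*Z)
t(Q, l) = Q³ (t(Q, l) = (Q*Q)*Q = Q²*Q = Q³)
(-37810 + t(G(6, -6), 3))*(-46074 + 16151) = (-37810 + (2 - 5*6 - 6*6)³)*(-46074 + 16151) = (-37810 + (2 - 30 - 36)³)*(-29923) = (-37810 + (-64)³)*(-29923) = (-37810 - 262144)*(-29923) = -299954*(-29923) = 8975523542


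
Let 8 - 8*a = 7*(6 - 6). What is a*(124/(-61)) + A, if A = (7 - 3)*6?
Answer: 1340/61 ≈ 21.967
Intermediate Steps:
A = 24 (A = 4*6 = 24)
a = 1 (a = 1 - 7*(6 - 6)/8 = 1 - 7*0/8 = 1 - ⅛*0 = 1 + 0 = 1)
a*(124/(-61)) + A = 1*(124/(-61)) + 24 = 1*(124*(-1/61)) + 24 = 1*(-124/61) + 24 = -124/61 + 24 = 1340/61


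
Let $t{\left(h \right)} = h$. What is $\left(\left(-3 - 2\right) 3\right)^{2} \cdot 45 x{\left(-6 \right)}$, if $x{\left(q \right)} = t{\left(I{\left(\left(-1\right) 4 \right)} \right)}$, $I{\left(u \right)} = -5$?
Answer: $-50625$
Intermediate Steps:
$x{\left(q \right)} = -5$
$\left(\left(-3 - 2\right) 3\right)^{2} \cdot 45 x{\left(-6 \right)} = \left(\left(-3 - 2\right) 3\right)^{2} \cdot 45 \left(-5\right) = \left(\left(-5\right) 3\right)^{2} \cdot 45 \left(-5\right) = \left(-15\right)^{2} \cdot 45 \left(-5\right) = 225 \cdot 45 \left(-5\right) = 10125 \left(-5\right) = -50625$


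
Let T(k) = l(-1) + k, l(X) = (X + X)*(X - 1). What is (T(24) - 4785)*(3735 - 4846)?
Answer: 5285027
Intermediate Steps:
l(X) = 2*X*(-1 + X) (l(X) = (2*X)*(-1 + X) = 2*X*(-1 + X))
T(k) = 4 + k (T(k) = 2*(-1)*(-1 - 1) + k = 2*(-1)*(-2) + k = 4 + k)
(T(24) - 4785)*(3735 - 4846) = ((4 + 24) - 4785)*(3735 - 4846) = (28 - 4785)*(-1111) = -4757*(-1111) = 5285027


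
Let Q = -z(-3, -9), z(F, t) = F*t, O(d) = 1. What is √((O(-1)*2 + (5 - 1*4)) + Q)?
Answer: 2*I*√6 ≈ 4.899*I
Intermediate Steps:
Q = -27 (Q = -(-3)*(-9) = -1*27 = -27)
√((O(-1)*2 + (5 - 1*4)) + Q) = √((1*2 + (5 - 1*4)) - 27) = √((2 + (5 - 4)) - 27) = √((2 + 1) - 27) = √(3 - 27) = √(-24) = 2*I*√6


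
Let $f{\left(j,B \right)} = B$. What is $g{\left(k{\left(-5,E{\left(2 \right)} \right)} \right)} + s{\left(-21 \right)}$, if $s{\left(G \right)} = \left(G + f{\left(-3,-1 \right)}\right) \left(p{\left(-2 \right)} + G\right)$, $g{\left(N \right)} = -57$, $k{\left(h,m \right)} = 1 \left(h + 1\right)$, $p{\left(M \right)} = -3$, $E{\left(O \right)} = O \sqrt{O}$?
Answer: $471$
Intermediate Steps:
$E{\left(O \right)} = O^{\frac{3}{2}}$
$k{\left(h,m \right)} = 1 + h$ ($k{\left(h,m \right)} = 1 \left(1 + h\right) = 1 + h$)
$s{\left(G \right)} = \left(-1 + G\right) \left(-3 + G\right)$ ($s{\left(G \right)} = \left(G - 1\right) \left(-3 + G\right) = \left(-1 + G\right) \left(-3 + G\right)$)
$g{\left(k{\left(-5,E{\left(2 \right)} \right)} \right)} + s{\left(-21 \right)} = -57 + \left(3 + \left(-21\right)^{2} - -84\right) = -57 + \left(3 + 441 + 84\right) = -57 + 528 = 471$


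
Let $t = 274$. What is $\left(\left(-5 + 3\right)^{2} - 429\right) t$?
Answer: $-116450$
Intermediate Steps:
$\left(\left(-5 + 3\right)^{2} - 429\right) t = \left(\left(-5 + 3\right)^{2} - 429\right) 274 = \left(\left(-2\right)^{2} - 429\right) 274 = \left(4 - 429\right) 274 = \left(-425\right) 274 = -116450$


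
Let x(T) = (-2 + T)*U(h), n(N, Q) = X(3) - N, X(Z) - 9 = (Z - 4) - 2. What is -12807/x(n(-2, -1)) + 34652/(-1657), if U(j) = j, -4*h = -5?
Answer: -14320726/8285 ≈ -1728.5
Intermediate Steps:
h = 5/4 (h = -¼*(-5) = 5/4 ≈ 1.2500)
X(Z) = 3 + Z (X(Z) = 9 + ((Z - 4) - 2) = 9 + ((-4 + Z) - 2) = 9 + (-6 + Z) = 3 + Z)
n(N, Q) = 6 - N (n(N, Q) = (3 + 3) - N = 6 - N)
x(T) = -5/2 + 5*T/4 (x(T) = (-2 + T)*(5/4) = -5/2 + 5*T/4)
-12807/x(n(-2, -1)) + 34652/(-1657) = -12807/(-5/2 + 5*(6 - 1*(-2))/4) + 34652/(-1657) = -12807/(-5/2 + 5*(6 + 2)/4) + 34652*(-1/1657) = -12807/(-5/2 + (5/4)*8) - 34652/1657 = -12807/(-5/2 + 10) - 34652/1657 = -12807/15/2 - 34652/1657 = -12807*2/15 - 34652/1657 = -8538/5 - 34652/1657 = -14320726/8285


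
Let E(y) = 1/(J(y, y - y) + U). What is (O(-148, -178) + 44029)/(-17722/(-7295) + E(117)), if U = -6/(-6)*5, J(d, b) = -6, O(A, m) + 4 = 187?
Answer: 322526540/10427 ≈ 30932.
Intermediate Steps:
O(A, m) = 183 (O(A, m) = -4 + 187 = 183)
U = 5 (U = -6*(-1/6)*5 = 1*5 = 5)
E(y) = -1 (E(y) = 1/(-6 + 5) = 1/(-1) = -1)
(O(-148, -178) + 44029)/(-17722/(-7295) + E(117)) = (183 + 44029)/(-17722/(-7295) - 1) = 44212/(-17722*(-1/7295) - 1) = 44212/(17722/7295 - 1) = 44212/(10427/7295) = 44212*(7295/10427) = 322526540/10427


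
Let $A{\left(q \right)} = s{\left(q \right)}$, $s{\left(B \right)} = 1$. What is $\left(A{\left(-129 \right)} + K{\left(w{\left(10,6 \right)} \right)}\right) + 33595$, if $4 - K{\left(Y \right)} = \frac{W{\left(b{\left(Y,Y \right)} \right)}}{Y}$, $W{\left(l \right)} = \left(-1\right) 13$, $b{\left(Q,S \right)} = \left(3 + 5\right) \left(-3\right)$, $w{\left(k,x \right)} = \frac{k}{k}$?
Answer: $33613$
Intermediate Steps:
$A{\left(q \right)} = 1$
$w{\left(k,x \right)} = 1$
$b{\left(Q,S \right)} = -24$ ($b{\left(Q,S \right)} = 8 \left(-3\right) = -24$)
$W{\left(l \right)} = -13$
$K{\left(Y \right)} = 4 + \frac{13}{Y}$ ($K{\left(Y \right)} = 4 - - \frac{13}{Y} = 4 + \frac{13}{Y}$)
$\left(A{\left(-129 \right)} + K{\left(w{\left(10,6 \right)} \right)}\right) + 33595 = \left(1 + \left(4 + \frac{13}{1}\right)\right) + 33595 = \left(1 + \left(4 + 13 \cdot 1\right)\right) + 33595 = \left(1 + \left(4 + 13\right)\right) + 33595 = \left(1 + 17\right) + 33595 = 18 + 33595 = 33613$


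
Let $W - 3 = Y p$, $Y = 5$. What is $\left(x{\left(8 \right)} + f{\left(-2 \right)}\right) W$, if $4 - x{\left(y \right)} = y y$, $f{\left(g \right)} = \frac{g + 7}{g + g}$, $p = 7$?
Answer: $- \frac{4655}{2} \approx -2327.5$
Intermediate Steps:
$f{\left(g \right)} = \frac{7 + g}{2 g}$
$W = 38$ ($W = 3 + 5 \cdot 7 = 3 + 35 = 38$)
$x{\left(y \right)} = 4 - y^{2}$ ($x{\left(y \right)} = 4 - y y = 4 - y^{2}$)
$\left(x{\left(8 \right)} + f{\left(-2 \right)}\right) W = \left(\left(4 - 8^{2}\right) + \frac{7 - 2}{2 \left(-2\right)}\right) 38 = \left(\left(4 - 64\right) + \frac{1}{2} \left(- \frac{1}{2}\right) 5\right) 38 = \left(\left(4 - 64\right) - \frac{5}{4}\right) 38 = \left(-60 - \frac{5}{4}\right) 38 = \left(- \frac{245}{4}\right) 38 = - \frac{4655}{2}$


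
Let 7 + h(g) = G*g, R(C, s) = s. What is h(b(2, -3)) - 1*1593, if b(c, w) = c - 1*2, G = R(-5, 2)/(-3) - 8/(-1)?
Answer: -1600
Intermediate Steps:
G = 22/3 (G = 2/(-3) - 8/(-1) = 2*(-⅓) - 8*(-1) = -⅔ + 8 = 22/3 ≈ 7.3333)
b(c, w) = -2 + c (b(c, w) = c - 2 = -2 + c)
h(g) = -7 + 22*g/3
h(b(2, -3)) - 1*1593 = (-7 + 22*(-2 + 2)/3) - 1*1593 = (-7 + (22/3)*0) - 1593 = (-7 + 0) - 1593 = -7 - 1593 = -1600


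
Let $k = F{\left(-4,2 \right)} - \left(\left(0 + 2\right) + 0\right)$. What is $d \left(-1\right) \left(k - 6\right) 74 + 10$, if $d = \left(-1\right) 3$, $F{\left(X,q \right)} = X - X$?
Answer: $-1766$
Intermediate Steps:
$F{\left(X,q \right)} = 0$
$k = -2$ ($k = 0 - \left(\left(0 + 2\right) + 0\right) = 0 - \left(2 + 0\right) = 0 - 2 = -2$)
$d = -3$
$d \left(-1\right) \left(k - 6\right) 74 + 10 = \left(-3\right) \left(-1\right) \left(-2 - 6\right) 74 + 10 = 3 \left(-2 - 6\right) 74 + 10 = 3 \left(-8\right) 74 + 10 = \left(-24\right) 74 + 10 = -1776 + 10 = -1766$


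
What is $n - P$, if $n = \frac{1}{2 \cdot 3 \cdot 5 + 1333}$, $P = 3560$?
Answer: $- \frac{4852279}{1363} \approx -3560.0$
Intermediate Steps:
$n = \frac{1}{1363}$ ($n = \frac{1}{6 \cdot 5 + 1333} = \frac{1}{30 + 1333} = \frac{1}{1363} \approx 0.00073368$)
$n - P = \frac{1}{1363} - 3560 = - \frac{4852279}{1363}$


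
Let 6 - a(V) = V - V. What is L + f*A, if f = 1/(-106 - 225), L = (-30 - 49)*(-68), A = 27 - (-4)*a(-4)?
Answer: 1778081/331 ≈ 5371.8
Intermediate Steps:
a(V) = 6 (a(V) = 6 - (V - V) = 6 - 1*0 = 6 + 0 = 6)
A = 51 (A = 27 - (-4)*6 = 27 - 1*(-24) = 27 + 24 = 51)
L = 5372 (L = -79*(-68) = 5372)
f = -1/331 (f = 1/(-331) = -1/331 ≈ -0.0030211)
L + f*A = 5372 - 1/331*51 = 5372 - 51/331 = 1778081/331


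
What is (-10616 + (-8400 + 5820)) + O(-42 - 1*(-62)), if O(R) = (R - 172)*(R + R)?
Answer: -19276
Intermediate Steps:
O(R) = 2*R*(-172 + R) (O(R) = (-172 + R)*(2*R) = 2*R*(-172 + R))
(-10616 + (-8400 + 5820)) + O(-42 - 1*(-62)) = (-10616 + (-8400 + 5820)) + 2*(-42 - 1*(-62))*(-172 + (-42 - 1*(-62))) = (-10616 - 2580) + 2*(-42 + 62)*(-172 + (-42 + 62)) = -13196 + 2*20*(-172 + 20) = -13196 + 2*20*(-152) = -13196 - 6080 = -19276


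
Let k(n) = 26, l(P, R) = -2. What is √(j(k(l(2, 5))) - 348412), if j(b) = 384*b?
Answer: 2*I*√84607 ≈ 581.75*I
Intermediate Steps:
√(j(k(l(2, 5))) - 348412) = √(384*26 - 348412) = √(9984 - 348412) = √(-338428) = 2*I*√84607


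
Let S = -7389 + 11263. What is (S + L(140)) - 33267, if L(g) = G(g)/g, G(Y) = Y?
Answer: -29392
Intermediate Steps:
S = 3874
L(g) = 1 (L(g) = g/g = 1)
(S + L(140)) - 33267 = (3874 + 1) - 33267 = 3875 - 33267 = -29392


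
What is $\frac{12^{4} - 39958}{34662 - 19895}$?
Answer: $- \frac{19222}{14767} \approx -1.3017$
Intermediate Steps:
$\frac{12^{4} - 39958}{34662 - 19895} = \frac{20736 - 39958}{14767} = \left(-19222\right) \frac{1}{14767} = - \frac{19222}{14767}$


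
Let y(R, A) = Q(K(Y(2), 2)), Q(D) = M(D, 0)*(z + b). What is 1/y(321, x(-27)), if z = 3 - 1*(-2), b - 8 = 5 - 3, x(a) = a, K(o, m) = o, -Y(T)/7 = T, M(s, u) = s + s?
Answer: -1/420 ≈ -0.0023810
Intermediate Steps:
M(s, u) = 2*s
Y(T) = -7*T
b = 10 (b = 8 + (5 - 3) = 8 + 2 = 10)
z = 5 (z = 3 + 2 = 5)
Q(D) = 30*D (Q(D) = (2*D)*(5 + 10) = (2*D)*15 = 30*D)
y(R, A) = -420 (y(R, A) = 30*(-7*2) = 30*(-14) = -420)
1/y(321, x(-27)) = 1/(-420) = -1/420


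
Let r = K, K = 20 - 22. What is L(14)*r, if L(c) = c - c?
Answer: 0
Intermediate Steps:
L(c) = 0
K = -2
r = -2
L(14)*r = 0*(-2) = 0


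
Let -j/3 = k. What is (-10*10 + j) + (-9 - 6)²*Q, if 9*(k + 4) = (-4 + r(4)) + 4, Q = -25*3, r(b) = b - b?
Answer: -16963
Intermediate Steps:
r(b) = 0
Q = -75
k = -4 (k = -4 + ((-4 + 0) + 4)/9 = -4 + (-4 + 4)/9 = -4 + (⅑)*0 = -4 + 0 = -4)
j = 12 (j = -3*(-4) = 12)
(-10*10 + j) + (-9 - 6)²*Q = (-10*10 + 12) + (-9 - 6)²*(-75) = (-100 + 12) + (-15)²*(-75) = -88 + 225*(-75) = -88 - 16875 = -16963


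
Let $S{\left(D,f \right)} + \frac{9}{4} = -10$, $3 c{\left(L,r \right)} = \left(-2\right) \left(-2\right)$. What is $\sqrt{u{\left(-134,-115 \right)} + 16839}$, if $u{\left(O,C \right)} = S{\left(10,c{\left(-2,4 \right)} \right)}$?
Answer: $\frac{\sqrt{67307}}{2} \approx 129.72$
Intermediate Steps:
$c{\left(L,r \right)} = \frac{4}{3}$ ($c{\left(L,r \right)} = \frac{\left(-2\right) \left(-2\right)}{3} = \frac{1}{3} \cdot 4 = \frac{4}{3}$)
$S{\left(D,f \right)} = - \frac{49}{4}$ ($S{\left(D,f \right)} = - \frac{9}{4} - 10 = - \frac{49}{4}$)
$u{\left(O,C \right)} = - \frac{49}{4}$
$\sqrt{u{\left(-134,-115 \right)} + 16839} = \sqrt{- \frac{49}{4} + 16839} = \sqrt{\frac{67307}{4}} = \frac{\sqrt{67307}}{2}$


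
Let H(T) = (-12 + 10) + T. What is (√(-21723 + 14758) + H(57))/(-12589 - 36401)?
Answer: -11/9798 - I*√6965/48990 ≈ -0.0011227 - 0.0017035*I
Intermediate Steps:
H(T) = -2 + T
(√(-21723 + 14758) + H(57))/(-12589 - 36401) = (√(-21723 + 14758) + (-2 + 57))/(-12589 - 36401) = (√(-6965) + 55)/(-48990) = (I*√6965 + 55)*(-1/48990) = (55 + I*√6965)*(-1/48990) = -11/9798 - I*√6965/48990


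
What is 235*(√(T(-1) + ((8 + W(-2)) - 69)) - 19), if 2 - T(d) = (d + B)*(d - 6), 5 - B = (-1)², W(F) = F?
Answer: -4465 + 470*I*√10 ≈ -4465.0 + 1486.3*I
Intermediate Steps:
B = 4 (B = 5 - 1*(-1)² = 5 - 1*1 = 5 - 1 = 4)
T(d) = 2 - (-6 + d)*(4 + d) (T(d) = 2 - (d + 4)*(d - 6) = 2 - (4 + d)*(-6 + d) = 2 - (-6 + d)*(4 + d))
235*(√(T(-1) + ((8 + W(-2)) - 69)) - 19) = 235*(√((26 - 1*(-1)² + 2*(-1)) + ((8 - 2) - 69)) - 19) = 235*(√((26 - 1*1 - 2) + (6 - 69)) - 19) = 235*(√((26 - 1 - 2) - 63) - 19) = 235*(√(23 - 63) - 19) = 235*(√(-40) - 19) = 235*(2*I*√10 - 19) = 235*(-19 + 2*I*√10) = -4465 + 470*I*√10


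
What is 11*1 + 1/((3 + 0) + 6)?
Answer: 100/9 ≈ 11.111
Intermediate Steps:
11*1 + 1/((3 + 0) + 6) = 11 + 1/(3 + 6) = 11 + 1/9 = 11 + ⅑ = 100/9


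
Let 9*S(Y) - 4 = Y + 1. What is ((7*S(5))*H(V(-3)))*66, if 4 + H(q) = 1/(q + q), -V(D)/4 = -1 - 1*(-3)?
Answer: -25025/12 ≈ -2085.4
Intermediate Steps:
S(Y) = 5/9 + Y/9 (S(Y) = 4/9 + (Y + 1)/9 = 4/9 + (1 + Y)/9 = 4/9 + (⅑ + Y/9) = 5/9 + Y/9)
V(D) = -8 (V(D) = -4*(-1 - 1*(-3)) = -4*(-1 + 3) = -4*2 = -8)
H(q) = -4 + 1/(2*q) (H(q) = -4 + 1/(q + q) = -4 + 1/(2*q))
((7*S(5))*H(V(-3)))*66 = ((7*(5/9 + (⅑)*5))*(-4 + (½)/(-8)))*66 = ((7*(5/9 + 5/9))*(-4 + (½)*(-⅛)))*66 = ((7*(10/9))*(-4 - 1/16))*66 = ((70/9)*(-65/16))*66 = -2275/72*66 = -25025/12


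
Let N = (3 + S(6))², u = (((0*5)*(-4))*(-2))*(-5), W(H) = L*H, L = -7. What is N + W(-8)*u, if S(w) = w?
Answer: 81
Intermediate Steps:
W(H) = -7*H
u = 0 (u = ((0*(-4))*(-2))*(-5) = (0*(-2))*(-5) = 0*(-5) = 0)
N = 81 (N = (3 + 6)² = 9² = 81)
N + W(-8)*u = 81 - 7*(-8)*0 = 81 + 56*0 = 81 + 0 = 81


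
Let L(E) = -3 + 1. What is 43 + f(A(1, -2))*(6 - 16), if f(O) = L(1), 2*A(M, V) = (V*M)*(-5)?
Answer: 63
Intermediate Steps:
A(M, V) = -5*M*V/2 (A(M, V) = ((V*M)*(-5))/2 = ((M*V)*(-5))/2 = (-5*M*V)/2 = -5*M*V/2)
L(E) = -2
f(O) = -2
43 + f(A(1, -2))*(6 - 16) = 43 - 2*(6 - 16) = 43 - 2*(-10) = 43 + 20 = 63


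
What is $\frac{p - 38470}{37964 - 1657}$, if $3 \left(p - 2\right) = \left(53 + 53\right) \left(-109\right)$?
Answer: $- \frac{126958}{108921} \approx -1.1656$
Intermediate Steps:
$p = - \frac{11548}{3}$ ($p = 2 + \frac{\left(53 + 53\right) \left(-109\right)}{3} = 2 + \frac{106 \left(-109\right)}{3} = 2 + \frac{1}{3} \left(-11554\right) = 2 - \frac{11554}{3} = - \frac{11548}{3} \approx -3849.3$)
$\frac{p - 38470}{37964 - 1657} = \frac{- \frac{11548}{3} - 38470}{37964 - 1657} = - \frac{126958}{3 \cdot 36307} = \left(- \frac{126958}{3}\right) \frac{1}{36307} = - \frac{126958}{108921}$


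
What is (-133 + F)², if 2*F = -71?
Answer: 113569/4 ≈ 28392.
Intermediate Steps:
F = -71/2 (F = (½)*(-71) = -71/2 ≈ -35.500)
(-133 + F)² = (-133 - 71/2)² = (-337/2)² = 113569/4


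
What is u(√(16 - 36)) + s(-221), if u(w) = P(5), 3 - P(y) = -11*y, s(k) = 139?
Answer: 197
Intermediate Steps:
P(y) = 3 + 11*y (P(y) = 3 - (-11)*y = 3 + 11*y)
u(w) = 58 (u(w) = 3 + 11*5 = 3 + 55 = 58)
u(√(16 - 36)) + s(-221) = 58 + 139 = 197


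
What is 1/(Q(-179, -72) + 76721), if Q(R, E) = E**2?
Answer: 1/81905 ≈ 1.2209e-5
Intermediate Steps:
1/(Q(-179, -72) + 76721) = 1/((-72)**2 + 76721) = 1/(5184 + 76721) = 1/81905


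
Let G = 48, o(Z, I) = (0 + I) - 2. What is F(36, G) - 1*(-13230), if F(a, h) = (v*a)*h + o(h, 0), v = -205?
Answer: -341012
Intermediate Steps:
o(Z, I) = -2 + I (o(Z, I) = I - 2 = -2 + I)
F(a, h) = -2 - 205*a*h (F(a, h) = (-205*a)*h + (-2 + 0) = -205*a*h - 2 = -2 - 205*a*h)
F(36, G) - 1*(-13230) = (-2 - 205*36*48) - 1*(-13230) = (-2 - 354240) + 13230 = -354242 + 13230 = -341012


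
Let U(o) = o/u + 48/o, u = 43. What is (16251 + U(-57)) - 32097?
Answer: -12947953/817 ≈ -15848.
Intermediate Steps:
U(o) = 48/o + o/43 (U(o) = o/43 + 48/o = 48/o + o/43)
(16251 + U(-57)) - 32097 = (16251 + (48/(-57) + (1/43)*(-57))) - 32097 = (16251 + (48*(-1/57) - 57/43)) - 32097 = (16251 + (-16/19 - 57/43)) - 32097 = (16251 - 1771/817) - 32097 = 13275296/817 - 32097 = -12947953/817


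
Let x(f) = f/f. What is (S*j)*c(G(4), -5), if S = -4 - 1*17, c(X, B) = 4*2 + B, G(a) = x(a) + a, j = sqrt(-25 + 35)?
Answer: -63*sqrt(10) ≈ -199.22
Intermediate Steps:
x(f) = 1
j = sqrt(10) ≈ 3.1623
G(a) = 1 + a
c(X, B) = 8 + B
S = -21 (S = -4 - 17 = -21)
(S*j)*c(G(4), -5) = (-21*sqrt(10))*(8 - 5) = -21*sqrt(10)*3 = -63*sqrt(10)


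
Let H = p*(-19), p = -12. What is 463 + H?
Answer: 691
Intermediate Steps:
H = 228 (H = -12*(-19) = 228)
463 + H = 463 + 228 = 691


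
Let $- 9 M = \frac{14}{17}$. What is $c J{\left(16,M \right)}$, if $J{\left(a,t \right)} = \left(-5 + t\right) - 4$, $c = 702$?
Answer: $- \frac{108498}{17} \approx -6382.2$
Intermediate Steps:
$M = - \frac{14}{153}$ ($M = - \frac{14 \cdot \frac{1}{17}}{9} = \left(- \frac{1}{9}\right) \frac{14}{17} = - \frac{14}{153} \approx -0.091503$)
$J{\left(a,t \right)} = -9 + t$
$c J{\left(16,M \right)} = 702 \left(-9 - \frac{14}{153}\right) = 702 \left(- \frac{1391}{153}\right) = - \frac{108498}{17}$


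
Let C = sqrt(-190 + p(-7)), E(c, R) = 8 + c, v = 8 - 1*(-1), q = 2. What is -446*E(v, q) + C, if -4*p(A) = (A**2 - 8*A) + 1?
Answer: -7582 + I*sqrt(866)/2 ≈ -7582.0 + 14.714*I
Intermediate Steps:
p(A) = -1/4 + 2*A - A**2/4 (p(A) = -((A**2 - 8*A) + 1)/4 = -(1 + A**2 - 8*A)/4 = -1/4 + 2*A - A**2/4)
v = 9 (v = 8 + 1 = 9)
C = I*sqrt(866)/2 (C = sqrt(-190 + (-1/4 + 2*(-7) - 1/4*(-7)**2)) = sqrt(-190 + (-1/4 - 14 - 1/4*49)) = sqrt(-190 + (-1/4 - 14 - 49/4)) = sqrt(-190 - 53/2) = sqrt(-433/2) = I*sqrt(866)/2 ≈ 14.714*I)
-446*E(v, q) + C = -446*(8 + 9) + I*sqrt(866)/2 = -446*17 + I*sqrt(866)/2 = -7582 + I*sqrt(866)/2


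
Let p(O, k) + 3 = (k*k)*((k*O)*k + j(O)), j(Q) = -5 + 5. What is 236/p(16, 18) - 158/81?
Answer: -88453246/45349551 ≈ -1.9505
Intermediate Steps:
j(Q) = 0
p(O, k) = -3 + O*k⁴ (p(O, k) = -3 + (k*k)*((k*O)*k + 0) = -3 + k²*((O*k)*k + 0) = -3 + k²*(O*k² + 0) = -3 + k²*(O*k²) = -3 + O*k⁴)
236/p(16, 18) - 158/81 = 236/(-3 + 16*18⁴) - 158/81 = 236/(-3 + 16*104976) - 158*1/81 = 236/(-3 + 1679616) - 158/81 = 236/1679613 - 158/81 = -88453246/45349551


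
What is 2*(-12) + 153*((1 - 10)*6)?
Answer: -8286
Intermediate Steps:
2*(-12) + 153*((1 - 10)*6) = -24 + 153*(-9*6) = -24 + 153*(-54) = -24 - 8262 = -8286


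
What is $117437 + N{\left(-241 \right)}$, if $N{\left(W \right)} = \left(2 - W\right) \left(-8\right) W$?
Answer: $585941$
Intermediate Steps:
$N{\left(W \right)} = W \left(-16 + 8 W\right)$ ($N{\left(W \right)} = \left(-16 + 8 W\right) W = W \left(-16 + 8 W\right)$)
$117437 + N{\left(-241 \right)} = 117437 + 8 \left(-241\right) \left(-2 - 241\right) = 117437 + 8 \left(-241\right) \left(-243\right) = 117437 + 468504 = 585941$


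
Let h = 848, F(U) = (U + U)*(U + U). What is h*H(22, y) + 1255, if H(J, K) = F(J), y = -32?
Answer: 1642983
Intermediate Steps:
F(U) = 4*U² (F(U) = (2*U)*(2*U) = 4*U²)
H(J, K) = 4*J²
h*H(22, y) + 1255 = 848*(4*22²) + 1255 = 848*(4*484) + 1255 = 848*1936 + 1255 = 1641728 + 1255 = 1642983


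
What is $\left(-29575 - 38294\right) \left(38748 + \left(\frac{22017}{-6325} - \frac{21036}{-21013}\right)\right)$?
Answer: $- \frac{349495458034116951}{132907225} \approx -2.6296 \cdot 10^{9}$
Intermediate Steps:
$\left(-29575 - 38294\right) \left(38748 + \left(\frac{22017}{-6325} - \frac{21036}{-21013}\right)\right) = - 67869 \left(38748 + \left(22017 \left(- \frac{1}{6325}\right) - - \frac{21036}{21013}\right)\right) = - 67869 \left(38748 + \left(- \frac{22017}{6325} + \frac{21036}{21013}\right)\right) = - 67869 \left(38748 - \frac{329590521}{132907225}\right) = \left(-67869\right) \frac{5149559563779}{132907225} = - \frac{349495458034116951}{132907225}$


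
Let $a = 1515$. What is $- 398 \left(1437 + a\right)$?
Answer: $-1174896$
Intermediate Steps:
$- 398 \left(1437 + a\right) = - 398 \left(1437 + 1515\right) = \left(-398\right) 2952 = -1174896$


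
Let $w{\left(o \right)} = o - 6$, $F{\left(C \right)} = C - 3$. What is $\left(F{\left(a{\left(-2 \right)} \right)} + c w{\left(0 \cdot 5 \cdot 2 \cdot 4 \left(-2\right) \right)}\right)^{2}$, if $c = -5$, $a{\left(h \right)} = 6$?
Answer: $1089$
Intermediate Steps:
$F{\left(C \right)} = -3 + C$
$w{\left(o \right)} = -6 + o$ ($w{\left(o \right)} = o - 6 = -6 + o$)
$\left(F{\left(a{\left(-2 \right)} \right)} + c w{\left(0 \cdot 5 \cdot 2 \cdot 4 \left(-2\right) \right)}\right)^{2} = \left(\left(-3 + 6\right) - 5 \left(-6 + 0 \cdot 5 \cdot 2 \cdot 4 \left(-2\right)\right)\right)^{2} = \left(3 - 5 \left(-6 + 0 \cdot 10 \cdot 4 \left(-2\right)\right)\right)^{2} = \left(3 - 5 \left(-6 + 0 \cdot 40 \left(-2\right)\right)\right)^{2} = \left(3 - 5 \left(-6 + 0 \left(-2\right)\right)\right)^{2} = \left(3 - 5 \left(-6 + 0\right)\right)^{2} = \left(3 - -30\right)^{2} = \left(3 + 30\right)^{2} = 33^{2} = 1089$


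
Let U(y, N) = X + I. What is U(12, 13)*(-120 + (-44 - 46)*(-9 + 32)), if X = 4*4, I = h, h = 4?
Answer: -43800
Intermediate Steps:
I = 4
X = 16
U(y, N) = 20 (U(y, N) = 16 + 4 = 20)
U(12, 13)*(-120 + (-44 - 46)*(-9 + 32)) = 20*(-120 + (-44 - 46)*(-9 + 32)) = 20*(-120 - 90*23) = 20*(-120 - 2070) = 20*(-2190) = -43800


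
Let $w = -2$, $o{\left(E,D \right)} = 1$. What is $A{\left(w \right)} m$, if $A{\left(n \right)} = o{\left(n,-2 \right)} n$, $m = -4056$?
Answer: $8112$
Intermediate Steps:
$A{\left(n \right)} = n$ ($A{\left(n \right)} = 1 n = n$)
$A{\left(w \right)} m = \left(-2\right) \left(-4056\right) = 8112$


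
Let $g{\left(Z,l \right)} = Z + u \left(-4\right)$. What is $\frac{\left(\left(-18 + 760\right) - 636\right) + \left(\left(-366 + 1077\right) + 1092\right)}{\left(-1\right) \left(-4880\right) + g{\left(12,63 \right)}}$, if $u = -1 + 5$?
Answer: $\frac{83}{212} \approx 0.39151$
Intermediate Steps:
$u = 4$
$g{\left(Z,l \right)} = -16 + Z$ ($g{\left(Z,l \right)} = Z + 4 \left(-4\right) = Z - 16 = -16 + Z$)
$\frac{\left(\left(-18 + 760\right) - 636\right) + \left(\left(-366 + 1077\right) + 1092\right)}{\left(-1\right) \left(-4880\right) + g{\left(12,63 \right)}} = \frac{\left(\left(-18 + 760\right) - 636\right) + \left(\left(-366 + 1077\right) + 1092\right)}{\left(-1\right) \left(-4880\right) + \left(-16 + 12\right)} = \frac{\left(742 - 636\right) + \left(711 + 1092\right)}{4880 - 4} = \frac{106 + 1803}{4876} = 1909 \cdot \frac{1}{4876} = \frac{83}{212}$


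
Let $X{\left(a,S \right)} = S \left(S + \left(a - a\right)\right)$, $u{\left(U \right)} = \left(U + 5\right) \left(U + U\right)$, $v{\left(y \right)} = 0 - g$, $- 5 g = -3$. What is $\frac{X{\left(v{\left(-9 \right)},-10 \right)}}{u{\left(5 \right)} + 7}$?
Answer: $\frac{100}{107} \approx 0.93458$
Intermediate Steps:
$g = \frac{3}{5}$ ($g = \left(- \frac{1}{5}\right) \left(-3\right) = \frac{3}{5} \approx 0.6$)
$v{\left(y \right)} = - \frac{3}{5}$ ($v{\left(y \right)} = 0 - \frac{3}{5} = - \frac{3}{5}$)
$u{\left(U \right)} = 2 U \left(5 + U\right)$ ($u{\left(U \right)} = \left(5 + U\right) 2 U = 2 U \left(5 + U\right)$)
$X{\left(a,S \right)} = S^{2}$ ($X{\left(a,S \right)} = S \left(S + 0\right) = S S = S^{2}$)
$\frac{X{\left(v{\left(-9 \right)},-10 \right)}}{u{\left(5 \right)} + 7} = \frac{\left(-10\right)^{2}}{2 \cdot 5 \left(5 + 5\right) + 7} = \frac{100}{2 \cdot 5 \cdot 10 + 7} = \frac{100}{100 + 7} = \frac{100}{107}$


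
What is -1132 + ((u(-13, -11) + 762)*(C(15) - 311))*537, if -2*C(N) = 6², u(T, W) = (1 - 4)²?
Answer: -136216015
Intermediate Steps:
u(T, W) = 9 (u(T, W) = (-3)² = 9)
C(N) = -18 (C(N) = -½*6² = -½*36 = -18)
-1132 + ((u(-13, -11) + 762)*(C(15) - 311))*537 = -1132 + ((9 + 762)*(-18 - 311))*537 = -1132 + (771*(-329))*537 = -1132 - 253659*537 = -1132 - 136214883 = -136216015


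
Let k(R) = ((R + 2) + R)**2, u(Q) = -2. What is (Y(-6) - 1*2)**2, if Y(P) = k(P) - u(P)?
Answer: 10000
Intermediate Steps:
k(R) = (2 + 2*R)**2 (k(R) = ((2 + R) + R)**2 = (2 + 2*R)**2)
Y(P) = 2 + 4*(1 + P)**2 (Y(P) = 4*(1 + P)**2 - 1*(-2) = 4*(1 + P)**2 + 2 = 2 + 4*(1 + P)**2)
(Y(-6) - 1*2)**2 = ((2 + 4*(1 - 6)**2) - 1*2)**2 = ((2 + 4*(-5)**2) - 2)**2 = ((2 + 4*25) - 2)**2 = ((2 + 100) - 2)**2 = (102 - 2)**2 = 100**2 = 10000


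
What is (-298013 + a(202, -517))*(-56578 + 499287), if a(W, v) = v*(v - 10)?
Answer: -11312985786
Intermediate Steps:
a(W, v) = v*(-10 + v)
(-298013 + a(202, -517))*(-56578 + 499287) = (-298013 - 517*(-10 - 517))*(-56578 + 499287) = (-298013 - 517*(-527))*442709 = (-298013 + 272459)*442709 = -25554*442709 = -11312985786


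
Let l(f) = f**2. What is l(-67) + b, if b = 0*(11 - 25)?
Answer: 4489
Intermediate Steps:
b = 0 (b = 0*(-14) = 0)
l(-67) + b = (-67)**2 + 0 = 4489 + 0 = 4489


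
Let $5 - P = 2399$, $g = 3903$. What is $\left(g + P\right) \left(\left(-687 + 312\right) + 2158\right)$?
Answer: $2690547$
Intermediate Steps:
$P = -2394$ ($P = 5 - 2399 = -2394$)
$\left(g + P\right) \left(\left(-687 + 312\right) + 2158\right) = \left(3903 - 2394\right) \left(\left(-687 + 312\right) + 2158\right) = 1509 \left(-375 + 2158\right) = 1509 \cdot 1783 = 2690547$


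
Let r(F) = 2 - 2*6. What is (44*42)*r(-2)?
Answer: -18480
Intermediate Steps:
r(F) = -10 (r(F) = 2 - 12 = -10)
(44*42)*r(-2) = (44*42)*(-10) = 1848*(-10) = -18480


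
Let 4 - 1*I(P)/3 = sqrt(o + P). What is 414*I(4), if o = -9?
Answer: 4968 - 1242*I*sqrt(5) ≈ 4968.0 - 2777.2*I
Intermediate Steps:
I(P) = 12 - 3*sqrt(-9 + P)
414*I(4) = 414*(12 - 3*sqrt(-9 + 4)) = 414*(12 - 3*I*sqrt(5)) = 4968 - 1242*I*sqrt(5)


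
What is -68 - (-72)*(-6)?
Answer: -500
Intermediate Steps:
-68 - (-72)*(-6) = -68 - 72*6 = -68 - 432 = -500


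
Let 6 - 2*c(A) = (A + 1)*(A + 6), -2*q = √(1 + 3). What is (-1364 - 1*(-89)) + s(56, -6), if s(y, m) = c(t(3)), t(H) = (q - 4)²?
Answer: -1675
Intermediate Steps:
q = -1 (q = -√(1 + 3)/2 = -√4/2 = -½*2 = -1)
t(H) = 25 (t(H) = (-1 - 4)² = (-5)² = 25)
c(A) = 3 - (1 + A)*(6 + A)/2 (c(A) = 3 - (A + 1)*(A + 6)/2 = 3 - (1 + A)*(6 + A)/2)
s(y, m) = -400 (s(y, m) = -½*25*(7 + 25) = -½*25*32 = -400)
(-1364 - 1*(-89)) + s(56, -6) = (-1364 - 1*(-89)) - 400 = (-1364 + 89) - 400 = -1275 - 400 = -1675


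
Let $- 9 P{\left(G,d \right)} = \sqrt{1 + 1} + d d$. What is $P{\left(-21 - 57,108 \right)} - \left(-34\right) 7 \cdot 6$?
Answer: $132 - \frac{\sqrt{2}}{9} \approx 131.84$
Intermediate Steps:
$P{\left(G,d \right)} = - \frac{\sqrt{2}}{9} - \frac{d^{2}}{9}$ ($P{\left(G,d \right)} = - \frac{\sqrt{1 + 1} + d d}{9} = - \frac{\sqrt{2} + d^{2}}{9} = - \frac{\sqrt{2}}{9} - \frac{d^{2}}{9}$)
$P{\left(-21 - 57,108 \right)} - \left(-34\right) 7 \cdot 6 = \left(- \frac{\sqrt{2}}{9} - \frac{108^{2}}{9}\right) - \left(-34\right) 7 \cdot 6 = \left(- \frac{\sqrt{2}}{9} - 1296\right) - \left(-238\right) 6 = \left(- \frac{\sqrt{2}}{9} - 1296\right) - -1428 = \left(-1296 - \frac{\sqrt{2}}{9}\right) + 1428 = 132 - \frac{\sqrt{2}}{9}$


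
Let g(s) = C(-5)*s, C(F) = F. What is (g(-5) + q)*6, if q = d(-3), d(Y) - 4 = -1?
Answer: 168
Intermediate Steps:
d(Y) = 3 (d(Y) = 4 - 1 = 3)
q = 3
g(s) = -5*s
(g(-5) + q)*6 = (-5*(-5) + 3)*6 = (25 + 3)*6 = 28*6 = 168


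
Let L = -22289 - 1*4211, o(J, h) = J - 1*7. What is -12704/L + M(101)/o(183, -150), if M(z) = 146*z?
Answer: 49125613/583000 ≈ 84.263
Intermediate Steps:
o(J, h) = -7 + J (o(J, h) = J - 7 = -7 + J)
L = -26500 (L = -22289 - 4211 = -26500)
-12704/L + M(101)/o(183, -150) = -12704/(-26500) + (146*101)/(-7 + 183) = -12704*(-1/26500) + 14746/176 = 3176/6625 + 14746*(1/176) = 3176/6625 + 7373/88 = 49125613/583000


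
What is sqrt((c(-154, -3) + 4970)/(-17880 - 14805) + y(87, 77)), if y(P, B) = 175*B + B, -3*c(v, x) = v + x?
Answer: sqrt(14477562462235)/32685 ≈ 116.41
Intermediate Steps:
c(v, x) = -v/3 - x/3 (c(v, x) = -(v + x)/3 = -v/3 - x/3)
y(P, B) = 176*B
sqrt((c(-154, -3) + 4970)/(-17880 - 14805) + y(87, 77)) = sqrt(((-1/3*(-154) - 1/3*(-3)) + 4970)/(-17880 - 14805) + 176*77) = sqrt(((154/3 + 1) + 4970)/(-32685) + 13552) = sqrt((157/3 + 4970)*(-1/32685) + 13552) = sqrt((15067/3)*(-1/32685) + 13552) = sqrt(-15067/98055 + 13552) = sqrt(1328826293/98055) = sqrt(14477562462235)/32685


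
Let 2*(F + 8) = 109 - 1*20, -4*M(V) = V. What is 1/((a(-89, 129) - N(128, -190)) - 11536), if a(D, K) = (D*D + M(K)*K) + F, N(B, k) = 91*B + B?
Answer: -4/78059 ≈ -5.1243e-5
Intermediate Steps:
N(B, k) = 92*B
M(V) = -V/4
F = 73/2 (F = -8 + (109 - 1*20)/2 = -8 + (109 - 20)/2 = -8 + (½)*89 = -8 + 89/2 = 73/2 ≈ 36.500)
a(D, K) = 73/2 + D² - K²/4 (a(D, K) = (D*D + (-K/4)*K) + 73/2 = (D² - K²/4) + 73/2 = 73/2 + D² - K²/4)
1/((a(-89, 129) - N(128, -190)) - 11536) = 1/(((73/2 + (-89)² - ¼*129²) - 92*128) - 11536) = 1/(((73/2 + 7921 - ¼*16641) - 1*11776) - 11536) = 1/(((73/2 + 7921 - 16641/4) - 11776) - 11536) = 1/((15189/4 - 11776) - 11536) = 1/(-31915/4 - 11536) = 1/(-78059/4) = -4/78059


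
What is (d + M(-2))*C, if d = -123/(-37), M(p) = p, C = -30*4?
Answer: -5880/37 ≈ -158.92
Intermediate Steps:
C = -120
d = 123/37 (d = -123*(-1/37) = 123/37 ≈ 3.3243)
(d + M(-2))*C = (123/37 - 2)*(-120) = (49/37)*(-120) = -5880/37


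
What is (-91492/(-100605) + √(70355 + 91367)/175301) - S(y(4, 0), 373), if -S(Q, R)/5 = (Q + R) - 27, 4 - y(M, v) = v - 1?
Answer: 176653267/100605 + √161722/175301 ≈ 1755.9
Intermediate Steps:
y(M, v) = 5 - v (y(M, v) = 4 - (v - 1) = 4 - (-1 + v) = 4 + (1 - v) = 5 - v)
S(Q, R) = 135 - 5*Q - 5*R (S(Q, R) = -5*((Q + R) - 27) = -5*(-27 + Q + R) = 135 - 5*Q - 5*R)
(-91492/(-100605) + √(70355 + 91367)/175301) - S(y(4, 0), 373) = (-91492/(-100605) + √(70355 + 91367)/175301) - (135 - 5*(5 - 1*0) - 5*373) = (-91492*(-1/100605) + √161722*(1/175301)) - (135 - 5*(5 + 0) - 1865) = (91492/100605 + √161722/175301) - (135 - 5*5 - 1865) = (91492/100605 + √161722/175301) - (135 - 25 - 1865) = (91492/100605 + √161722/175301) - 1*(-1755) = (91492/100605 + √161722/175301) + 1755 = 176653267/100605 + √161722/175301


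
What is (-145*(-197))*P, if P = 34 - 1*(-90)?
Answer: 3542060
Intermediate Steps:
P = 124 (P = 34 + 90 = 124)
(-145*(-197))*P = -145*(-197)*124 = 28565*124 = 3542060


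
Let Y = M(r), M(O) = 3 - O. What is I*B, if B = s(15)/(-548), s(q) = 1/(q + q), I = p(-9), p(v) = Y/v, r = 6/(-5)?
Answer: 7/246600 ≈ 2.8386e-5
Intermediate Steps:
r = -6/5 (r = 6*(-⅕) = -6/5 ≈ -1.2000)
Y = 21/5 (Y = 3 - 1*(-6/5) = 3 + 6/5 = 21/5 ≈ 4.2000)
p(v) = 21/(5*v)
I = -7/15 (I = (21/5)/(-9) = (21/5)*(-⅑) = -7/15 ≈ -0.46667)
s(q) = 1/(2*q)
B = -1/16440 (B = ((½)/15)/(-548) = ((½)*(1/15))*(-1/548) = (1/30)*(-1/548) = -1/16440 ≈ -6.0827e-5)
I*B = -7/15*(-1/16440) = 7/246600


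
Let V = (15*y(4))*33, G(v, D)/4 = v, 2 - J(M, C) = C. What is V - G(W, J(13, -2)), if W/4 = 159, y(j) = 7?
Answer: 921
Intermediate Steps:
J(M, C) = 2 - C
W = 636 (W = 4*159 = 636)
G(v, D) = 4*v
V = 3465 (V = (15*7)*33 = 105*33 = 3465)
V - G(W, J(13, -2)) = 3465 - 4*636 = 3465 - 1*2544 = 3465 - 2544 = 921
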